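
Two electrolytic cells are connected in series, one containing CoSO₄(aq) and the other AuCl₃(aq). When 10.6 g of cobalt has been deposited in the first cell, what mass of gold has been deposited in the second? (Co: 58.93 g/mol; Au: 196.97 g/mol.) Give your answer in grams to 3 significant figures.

23.6 g

n(Co) = 10.6 / 58.93 = 0.1799 mol
Co²⁺ + 2e⁻ → Co, so n(e⁻) = 2 × 0.1799 = 0.3598 mol
Same current for the same time ⇒ same n(e⁻) = 0.3598 mol in both cells.
Au³⁺ + 3e⁻ → Au, so n(Au) = 0.3598 / 3 = 0.1199 mol
m(Au) = 0.1199 × 196.97 = 23.6 g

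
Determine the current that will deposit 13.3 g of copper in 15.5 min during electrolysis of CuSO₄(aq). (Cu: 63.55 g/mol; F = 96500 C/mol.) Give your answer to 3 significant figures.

43.4 A

n(Cu) = 13.3 / 63.55 = 0.2093 mol
Cu²⁺ + 2e⁻ → Cu, so n(e⁻) = 2 × 0.2093 = 0.4186 mol
Q = 0.4186 × 96500 = 40390 C
I = Q / t = 40390 / 930 s = 43.4 A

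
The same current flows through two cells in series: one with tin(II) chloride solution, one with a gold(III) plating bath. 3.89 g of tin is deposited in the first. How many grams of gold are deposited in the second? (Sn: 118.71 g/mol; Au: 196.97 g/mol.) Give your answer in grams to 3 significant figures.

4.30 g

n(Sn) = 3.89 / 118.71 = 0.03277 mol
Sn²⁺ + 2e⁻ → Sn, so n(e⁻) = 2 × 0.03277 = 0.06554 mol
In series, the same 0.06554 mol of electrons flows through the second cell.
Au³⁺ + 3e⁻ → Au, so n(Au) = 0.06554 / 3 = 0.02185 mol
m(Au) = 0.02185 × 196.97 = 4.30 g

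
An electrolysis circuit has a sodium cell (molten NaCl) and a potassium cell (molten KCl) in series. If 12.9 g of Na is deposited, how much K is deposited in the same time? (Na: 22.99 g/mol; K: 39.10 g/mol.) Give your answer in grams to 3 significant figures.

n(Na) = 12.9 / 22.99 = 0.5611 mol
Na⁺ + e⁻ → Na, so n(e⁻) = 0.5611 mol
Same current for the same time ⇒ same n(e⁻) = 0.5611 mol in both cells.
K⁺ + e⁻ → K, so n(K) = 0.5611 mol
m(K) = 0.5611 × 39.10 = 21.9 g

21.9 g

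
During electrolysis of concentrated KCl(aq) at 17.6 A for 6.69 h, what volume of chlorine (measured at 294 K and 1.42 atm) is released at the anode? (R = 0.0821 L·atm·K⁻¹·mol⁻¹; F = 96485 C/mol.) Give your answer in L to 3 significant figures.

Q = 17.6 A × 24084 s = 4.239×10^5 C
n(e⁻) = 4.239×10^5 / 96485 = 4.393 mol
2Cl⁻ → Cl₂ + 2e⁻, so n(Cl₂) = 4.393 / 2 = 2.197 mol
V = nRT/P = 2.197 × 0.0821 × 294 / 1.42 = 37.34 L

37.3 L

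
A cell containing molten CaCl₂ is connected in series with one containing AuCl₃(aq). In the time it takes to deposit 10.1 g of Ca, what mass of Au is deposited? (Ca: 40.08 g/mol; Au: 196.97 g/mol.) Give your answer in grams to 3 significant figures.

33.1 g

n(Ca) = 10.1 / 40.08 = 0.2520 mol
Ca²⁺ + 2e⁻ → Ca, so n(e⁻) = 2 × 0.2520 = 0.5040 mol
Since the cells are in series, n(e⁻) in the Au cell is also 0.5040 mol.
Au³⁺ + 3e⁻ → Au, so n(Au) = 0.5040 / 3 = 0.1680 mol
m(Au) = 0.1680 × 196.97 = 33.1 g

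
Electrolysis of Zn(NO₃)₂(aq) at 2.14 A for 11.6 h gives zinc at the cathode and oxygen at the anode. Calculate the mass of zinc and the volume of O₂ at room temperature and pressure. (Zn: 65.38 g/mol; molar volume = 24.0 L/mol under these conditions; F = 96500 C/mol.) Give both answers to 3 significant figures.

Q = 2.14 × 41760 = 89370 C; n(e⁻) = 89370 / 96500 = 0.9261 mol
Cathode: Zn²⁺ + 2e⁻ → Zn → n(Zn) = 0.9261/2 = 0.4631 mol → 30.3 g
Anode: 2H₂O → O₂ + 4H⁺ + 4e⁻ → n(O₂) = 0.9261/4 = 0.2315 mol → 5.56 L

30.3 g Zn; 5.56 L O₂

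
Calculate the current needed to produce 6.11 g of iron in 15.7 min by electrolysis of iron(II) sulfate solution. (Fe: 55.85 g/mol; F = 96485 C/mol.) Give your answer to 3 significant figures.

n(Fe) = 6.11 / 55.85 = 0.1094 mol
Fe²⁺ + 2e⁻ → Fe, so n(e⁻) = 2 × 0.1094 = 0.2188 mol
Q = 0.2188 × 96485 = 21110 C
I = Q / t = 21110 / 942 s = 22.4 A

22.4 A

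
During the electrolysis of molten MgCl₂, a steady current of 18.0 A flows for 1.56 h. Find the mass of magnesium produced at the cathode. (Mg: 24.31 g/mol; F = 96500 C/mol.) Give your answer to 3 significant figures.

12.7 g

Q = It = 18.0 × 5616 = 1.011×10^5 C
n(e⁻) = 1.011×10^5 / 96500 = 1.048 mol
Mg²⁺ + 2e⁻ → Mg, so n(Mg) = 1.048 / 2 = 0.5240 mol
m = 0.5240 × 24.31 = 12.7 g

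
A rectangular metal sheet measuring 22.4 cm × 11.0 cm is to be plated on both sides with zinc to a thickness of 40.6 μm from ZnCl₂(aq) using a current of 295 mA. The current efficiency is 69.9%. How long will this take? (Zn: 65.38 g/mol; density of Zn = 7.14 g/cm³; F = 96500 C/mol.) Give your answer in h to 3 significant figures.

Plated area = 2 × 22.4 × 11.0 = 492.8 cm²
Volume = 492.8 × 40.6×10⁻⁴ cm = 2.001 cm³
m(Zn) = 2.001 × 7.14 = 14.29 g
n(Zn) = 14.29 / 65.38 = 0.2186 mol; n(e⁻) = 2 × 0.2186 = 0.4372 mol
Q = 0.4372 × 96500 / 0.699 = 60360 C
t = 60360 / 0.295 = 2.046×10^5 s = 56.8 h

56.8 h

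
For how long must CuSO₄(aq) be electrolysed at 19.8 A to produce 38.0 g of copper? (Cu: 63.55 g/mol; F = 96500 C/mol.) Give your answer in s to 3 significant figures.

n(Cu) = 38.0 / 63.55 = 0.5980 mol
Cu²⁺ + 2e⁻ → Cu, so n(e⁻) = 2 × 0.5980 = 1.196 mol
Q = 1.196 × 96500 = 1.154×10^5 C
t = Q / I = 1.154×10^5 / 19.8 = 5828 s

5830 s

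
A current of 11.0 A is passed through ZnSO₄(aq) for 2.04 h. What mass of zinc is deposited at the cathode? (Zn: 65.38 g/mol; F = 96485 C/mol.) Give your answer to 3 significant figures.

27.4 g

Charge passed = 11.0 × 7344 = 80780 C
n(e⁻) = Q/F = 80780/96485 = 0.8372 mol
Zn²⁺ + 2e⁻ → Zn, so n(Zn) = 0.8372 / 2 = 0.4186 mol
m = 0.4186 × 65.38 = 27.4 g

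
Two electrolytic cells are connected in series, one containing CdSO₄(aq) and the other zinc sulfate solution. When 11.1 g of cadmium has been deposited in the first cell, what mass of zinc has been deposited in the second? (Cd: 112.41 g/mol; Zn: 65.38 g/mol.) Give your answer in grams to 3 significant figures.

n(Cd) = 11.1 / 112.41 = 0.09875 mol
Cd²⁺ + 2e⁻ → Cd, so n(e⁻) = 2 × 0.09875 = 0.1975 mol
Since the cells are in series, n(e⁻) in the Zn cell is also 0.1975 mol.
Zn²⁺ + 2e⁻ → Zn, so n(Zn) = 0.1975 / 2 = 0.09875 mol
m(Zn) = 0.09875 × 65.38 = 6.46 g

6.46 g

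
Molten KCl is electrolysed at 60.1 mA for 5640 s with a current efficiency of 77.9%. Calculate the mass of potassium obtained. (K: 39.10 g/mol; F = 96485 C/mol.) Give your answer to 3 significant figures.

Q = 0.0601 × 5640 = 339.0 C
n(e⁻) = 339.0 / 96485 = 0.003513 mol
K⁺ + e⁻ → K, so theoretical m(K) = 0.003513 × 39.10 = 0.1374 g
Actual mass = 77.9% × 0.1374 = 0.107 g

0.107 g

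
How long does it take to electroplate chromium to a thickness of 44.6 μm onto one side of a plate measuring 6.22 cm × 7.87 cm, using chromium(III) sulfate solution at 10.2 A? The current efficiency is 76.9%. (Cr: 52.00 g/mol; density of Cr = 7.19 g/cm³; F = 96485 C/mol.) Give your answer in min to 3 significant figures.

18.6 min

Plated area = 6.22 × 7.87 = 48.95 cm²
Volume = 48.95 × 44.6×10⁻⁴ cm = 0.2183 cm³
m(Cr) = 0.2183 × 7.19 = 1.570 g
n(Cr) = 1.570 / 52.00 = 0.03019 mol; n(e⁻) = 3 × 0.03019 = 0.09057 mol
Q = 0.09057 × 96485 / 0.769 = 11360 C
t = 11360 / 10.2 = 1114 s = 18.6 min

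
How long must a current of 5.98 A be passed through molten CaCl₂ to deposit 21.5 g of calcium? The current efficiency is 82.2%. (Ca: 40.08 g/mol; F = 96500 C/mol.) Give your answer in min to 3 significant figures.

351 min

n(Ca) = 21.5 / 40.08 = 0.5364 mol
Ca²⁺ + 2e⁻ → Ca, so n(e⁻) = 2 × 0.5364 = 1.073 mol
Q = 1.073 × 96500 / 0.822 = 1.260×10^5 C
t = Q / I = 1.260×10^5 / 5.98 = 21070 s = 351 min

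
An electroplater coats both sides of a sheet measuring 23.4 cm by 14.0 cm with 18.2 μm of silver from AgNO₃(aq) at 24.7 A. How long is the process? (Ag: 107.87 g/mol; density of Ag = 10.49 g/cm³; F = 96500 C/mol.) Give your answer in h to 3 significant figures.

0.126 h

Plated area = 2 × 23.4 × 14.0 = 655.2 cm²
Volume = 655.2 × 18.2×10⁻⁴ cm = 1.192 cm³
m(Ag) = 1.192 × 10.49 = 12.50 g
n(Ag) = 12.50 / 107.87 = 0.1159 mol; n(e⁻) = 0.1159 mol
Q = 0.1159 × 96500 = 11180 C
t = 11180 / 24.7 = 452.6 s = 0.126 h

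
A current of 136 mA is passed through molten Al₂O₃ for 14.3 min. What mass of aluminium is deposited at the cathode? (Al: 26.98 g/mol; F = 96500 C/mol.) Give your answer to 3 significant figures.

Q = It = 0.136 × 858 = 116.7 C
Moles of electrons = 116.7 / 96500 = 0.001209 mol
Al³⁺ + 3e⁻ → Al, so n(Al) = 0.001209 / 3 = 4.030×10^-4 mol
m = 4.030×10^-4 × 26.98 = 0.0109 g

0.0109 g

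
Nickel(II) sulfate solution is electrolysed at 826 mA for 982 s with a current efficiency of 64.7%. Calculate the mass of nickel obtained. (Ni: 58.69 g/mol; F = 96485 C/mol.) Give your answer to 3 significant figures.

0.160 g

Q = 0.826 × 982 = 811.1 C
n(e⁻) = 811.1 / 96485 = 0.008406 mol
Ni²⁺ + 2e⁻ → Ni, so theoretical m(Ni) = 0.004203 × 58.69 = 0.2467 g
Actual mass = 64.7% × 0.2467 = 0.160 g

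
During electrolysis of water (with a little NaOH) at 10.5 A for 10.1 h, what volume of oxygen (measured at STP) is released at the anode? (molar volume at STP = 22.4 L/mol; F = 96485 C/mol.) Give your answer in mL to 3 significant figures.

Charge passed = 10.5 × 36360 = 3.818×10^5 C
Moles of electrons = 3.818×10^5 / 96485 = 3.957 mol
2H₂O → O₂ + 4H⁺ + 4e⁻, so n(O₂) = 3.957 / 4 = 0.9893 mol
V = 0.9893 × 22.4 = 22.16 L
= 22200 mL

22200 mL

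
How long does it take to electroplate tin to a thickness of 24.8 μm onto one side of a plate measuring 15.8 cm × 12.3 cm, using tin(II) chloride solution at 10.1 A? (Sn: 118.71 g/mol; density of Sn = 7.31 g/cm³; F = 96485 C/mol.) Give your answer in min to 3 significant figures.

9.45 min

Plated area = 15.8 × 12.3 = 194.3 cm²
Volume = 194.3 × 24.8×10⁻⁴ cm = 0.4819 cm³
m(Sn) = 0.4819 × 7.31 = 3.523 g
n(Sn) = 3.523 / 118.71 = 0.02968 mol; n(e⁻) = 2 × 0.02968 = 0.05936 mol
Q = 0.05936 × 96485 = 5727 C
t = 5727 / 10.1 = 567.0 s = 9.45 min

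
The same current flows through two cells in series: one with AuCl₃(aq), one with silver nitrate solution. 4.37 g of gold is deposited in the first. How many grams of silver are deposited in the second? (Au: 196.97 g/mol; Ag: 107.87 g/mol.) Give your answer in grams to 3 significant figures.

n(Au) = 4.37 / 196.97 = 0.02219 mol
Au³⁺ + 3e⁻ → Au, so n(e⁻) = 3 × 0.02219 = 0.06657 mol
The cells are in series, so the same charge (and hence the same n(e⁻) = 0.06657 mol) passes through both.
Ag⁺ + e⁻ → Ag, so n(Ag) = 0.06657 mol
m(Ag) = 0.06657 × 107.87 = 7.18 g

7.18 g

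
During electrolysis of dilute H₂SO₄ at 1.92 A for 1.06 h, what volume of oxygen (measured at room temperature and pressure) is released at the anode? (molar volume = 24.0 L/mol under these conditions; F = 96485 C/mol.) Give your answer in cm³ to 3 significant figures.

Q = 1.92 A × 3816 s = 7327 C
n(e⁻) = 7327 / 96485 = 0.07594 mol
2H₂O → O₂ + 4H⁺ + 4e⁻, so n(O₂) = 0.07594 / 4 = 0.01899 mol
V = 0.01899 × 24.0 = 0.4558 L
= 456 cm³

456 cm³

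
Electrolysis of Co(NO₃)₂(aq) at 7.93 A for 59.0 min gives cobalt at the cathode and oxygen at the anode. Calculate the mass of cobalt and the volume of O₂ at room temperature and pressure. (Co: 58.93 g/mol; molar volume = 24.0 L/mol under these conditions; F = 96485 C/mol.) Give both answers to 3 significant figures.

Q = 7.93 × 3540 = 28070 C; n(e⁻) = 28070 / 96485 = 0.2909 mol
Cathode: Co²⁺ + 2e⁻ → Co → n(Co) = 0.2909/2 = 0.1455 mol → 8.57 g
Anode: 2H₂O → O₂ + 4H⁺ + 4e⁻ → n(O₂) = 0.2909/4 = 0.07273 mol → 1.75 L

8.57 g Co; 1.75 L O₂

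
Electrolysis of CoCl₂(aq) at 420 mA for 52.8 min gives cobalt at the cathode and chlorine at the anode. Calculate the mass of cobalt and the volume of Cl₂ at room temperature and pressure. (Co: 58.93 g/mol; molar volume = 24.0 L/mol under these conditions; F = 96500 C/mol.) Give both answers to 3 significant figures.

0.406 g Co; 0.165 L Cl₂

Q = 0.420 × 3168 = 1331 C; n(e⁻) = 1331 / 96500 = 0.01379 mol
Cathode: Co²⁺ + 2e⁻ → Co → n(Co) = 0.01379/2 = 0.006895 mol → 0.406 g
Anode: 2Cl⁻ → Cl₂ + 2e⁻ → n(Cl₂) = 0.01379/2 = 0.006895 mol → 0.165 L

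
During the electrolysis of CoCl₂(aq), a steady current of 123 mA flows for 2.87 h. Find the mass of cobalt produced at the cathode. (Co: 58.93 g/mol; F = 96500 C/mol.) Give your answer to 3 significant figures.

Q = It = 0.123 × 10332 = 1271 C
n(e⁻) = Q/F = 1271/96500 = 0.01317 mol
Co²⁺ + 2e⁻ → Co, so n(Co) = 0.01317 / 2 = 0.006585 mol
m = 0.006585 × 58.93 = 0.388 g

0.388 g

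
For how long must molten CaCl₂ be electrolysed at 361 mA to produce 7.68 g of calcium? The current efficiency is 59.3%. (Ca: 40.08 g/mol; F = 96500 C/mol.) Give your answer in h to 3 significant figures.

n(Ca) = 7.68 / 40.08 = 0.1916 mol
Ca²⁺ + 2e⁻ → Ca, so n(e⁻) = 2 × 0.1916 = 0.3832 mol
Q = 0.3832 × 96500 / 0.593 = 62360 C
t = Q / I = 62360 / 0.361 = 1.727×10^5 s = 48.0 h

48.0 h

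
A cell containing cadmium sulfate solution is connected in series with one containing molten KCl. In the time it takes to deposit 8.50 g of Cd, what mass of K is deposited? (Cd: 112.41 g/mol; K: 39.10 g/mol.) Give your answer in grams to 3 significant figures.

5.91 g

n(Cd) = 8.50 / 112.41 = 0.07562 mol
Cd²⁺ + 2e⁻ → Cd, so n(e⁻) = 2 × 0.07562 = 0.1512 mol
In series, the same 0.1512 mol of electrons flows through the second cell.
K⁺ + e⁻ → K, so n(K) = 0.1512 mol
m(K) = 0.1512 × 39.10 = 5.91 g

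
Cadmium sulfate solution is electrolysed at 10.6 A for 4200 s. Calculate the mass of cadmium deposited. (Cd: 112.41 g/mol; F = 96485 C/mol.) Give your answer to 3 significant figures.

Charge passed = 10.6 × 4200 = 44520 C
Moles of electrons = 44520 / 96485 = 0.4614 mol
Cd²⁺ + 2e⁻ → Cd, so n(Cd) = 0.4614 / 2 = 0.2307 mol
m = 0.2307 × 112.41 = 25.9 g

25.9 g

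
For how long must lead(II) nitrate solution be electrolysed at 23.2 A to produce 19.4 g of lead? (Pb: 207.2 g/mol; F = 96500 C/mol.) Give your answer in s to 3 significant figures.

n(Pb) = 19.4 / 207.2 = 0.09363 mol
Pb²⁺ + 2e⁻ → Pb, so n(e⁻) = 2 × 0.09363 = 0.1873 mol
Q = 0.1873 × 96500 = 18070 C
t = Q / I = 18070 / 23.2 = 778.9 s

779 s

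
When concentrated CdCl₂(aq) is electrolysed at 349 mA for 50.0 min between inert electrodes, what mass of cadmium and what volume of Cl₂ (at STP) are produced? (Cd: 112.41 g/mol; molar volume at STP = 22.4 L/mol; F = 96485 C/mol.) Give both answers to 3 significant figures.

Q = 0.349 × 3000 = 1047 C; n(e⁻) = 1047 / 96485 = 0.01085 mol
Cathode: Cd²⁺ + 2e⁻ → Cd → n(Cd) = 0.01085/2 = 0.005425 mol → 0.610 g
Anode: 2Cl⁻ → Cl₂ + 2e⁻ → n(Cl₂) = 0.01085/2 = 0.005425 mol → 0.122 L

0.610 g Cd; 0.122 L Cl₂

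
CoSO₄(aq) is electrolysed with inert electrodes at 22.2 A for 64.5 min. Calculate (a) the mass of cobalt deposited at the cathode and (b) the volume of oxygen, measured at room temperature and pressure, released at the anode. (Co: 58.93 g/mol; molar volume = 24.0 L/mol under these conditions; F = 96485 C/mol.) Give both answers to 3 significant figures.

Q = 22.2 × 3870 = 85910 C; n(e⁻) = 85910 / 96485 = 0.8904 mol
Cathode: Co²⁺ + 2e⁻ → Co → n(Co) = 0.8904/2 = 0.4452 mol → 26.2 g
Anode: 2H₂O → O₂ + 4H⁺ + 4e⁻ → n(O₂) = 0.8904/4 = 0.2226 mol → 5.34 L

26.2 g Co; 5.34 L O₂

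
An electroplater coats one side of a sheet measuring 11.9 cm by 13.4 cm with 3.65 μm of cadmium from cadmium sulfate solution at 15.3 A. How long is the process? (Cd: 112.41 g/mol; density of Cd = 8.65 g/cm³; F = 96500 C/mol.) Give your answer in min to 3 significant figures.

0.942 min

Plated area = 11.9 × 13.4 = 159.5 cm²
Volume = 159.5 × 3.65×10⁻⁴ cm = 0.05822 cm³
m(Cd) = 0.05822 × 8.65 = 0.5036 g
n(Cd) = 0.5036 / 112.41 = 0.004480 mol; n(e⁻) = 2 × 0.004480 = 0.008960 mol
Q = 0.008960 × 96500 = 864.6 C
t = 864.6 / 15.3 = 56.51 s = 0.942 min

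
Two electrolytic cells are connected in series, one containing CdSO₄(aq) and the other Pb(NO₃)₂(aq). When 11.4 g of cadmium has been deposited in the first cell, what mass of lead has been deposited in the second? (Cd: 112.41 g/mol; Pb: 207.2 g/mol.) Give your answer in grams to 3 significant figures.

21.0 g

n(Cd) = 11.4 / 112.41 = 0.1014 mol
Cd²⁺ + 2e⁻ → Cd, so n(e⁻) = 2 × 0.1014 = 0.2028 mol
In series, the same 0.2028 mol of electrons flows through the second cell.
Pb²⁺ + 2e⁻ → Pb, so n(Pb) = 0.2028 / 2 = 0.1014 mol
m(Pb) = 0.1014 × 207.2 = 21.0 g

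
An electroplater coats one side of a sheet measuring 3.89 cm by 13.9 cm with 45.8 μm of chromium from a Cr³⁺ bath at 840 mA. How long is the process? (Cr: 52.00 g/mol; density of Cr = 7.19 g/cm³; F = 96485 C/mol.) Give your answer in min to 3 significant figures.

Plated area = 3.89 × 13.9 = 54.07 cm²
Volume = 54.07 × 45.8×10⁻⁴ cm = 0.2476 cm³
m(Cr) = 0.2476 × 7.19 = 1.780 g
n(Cr) = 1.780 / 52.00 = 0.03423 mol; n(e⁻) = 3 × 0.03423 = 0.1027 mol
Q = 0.1027 × 96485 = 9909 C
t = 9909 / 0.840 = 11800 s = 197 min

197 min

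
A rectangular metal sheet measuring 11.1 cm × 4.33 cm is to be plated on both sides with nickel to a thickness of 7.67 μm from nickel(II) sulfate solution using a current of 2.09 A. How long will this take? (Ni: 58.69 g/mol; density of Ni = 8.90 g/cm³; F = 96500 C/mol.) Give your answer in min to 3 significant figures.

Plated area = 2 × 11.1 × 4.33 = 96.13 cm²
Volume = 96.13 × 7.67×10⁻⁴ cm = 0.07373 cm³
m(Ni) = 0.07373 × 8.90 = 0.6562 g
n(Ni) = 0.6562 / 58.69 = 0.01118 mol; n(e⁻) = 2 × 0.01118 = 0.02236 mol
Q = 0.02236 × 96500 = 2158 C
t = 2158 / 2.09 = 1033 s = 17.2 min

17.2 min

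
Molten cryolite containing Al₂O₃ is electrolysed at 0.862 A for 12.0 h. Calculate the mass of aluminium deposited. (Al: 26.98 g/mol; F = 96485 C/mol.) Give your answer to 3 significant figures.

3.47 g

Charge passed = 0.862 × 43200 = 37240 C
n(e⁻) = Q/F = 37240/96485 = 0.3860 mol
Al³⁺ + 3e⁻ → Al, so n(Al) = 0.3860 / 3 = 0.1287 mol
m = 0.1287 × 26.98 = 3.47 g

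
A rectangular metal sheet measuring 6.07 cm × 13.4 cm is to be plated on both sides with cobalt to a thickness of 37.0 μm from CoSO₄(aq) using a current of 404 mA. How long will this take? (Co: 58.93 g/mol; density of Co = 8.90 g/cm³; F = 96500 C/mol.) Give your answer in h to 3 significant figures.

12.1 h

Plated area = 2 × 6.07 × 13.4 = 162.7 cm²
Volume = 162.7 × 37.0×10⁻⁴ cm = 0.6020 cm³
m(Co) = 0.6020 × 8.90 = 5.358 g
n(Co) = 5.358 / 58.93 = 0.09092 mol; n(e⁻) = 2 × 0.09092 = 0.1818 mol
Q = 0.1818 × 96500 = 17540 C
t = 17540 / 0.404 = 43420 s = 12.1 h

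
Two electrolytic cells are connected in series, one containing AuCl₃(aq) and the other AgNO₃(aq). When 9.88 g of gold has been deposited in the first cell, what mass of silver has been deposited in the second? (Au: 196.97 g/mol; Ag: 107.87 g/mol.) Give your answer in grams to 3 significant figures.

16.2 g

n(Au) = 9.88 / 196.97 = 0.05016 mol
Au³⁺ + 3e⁻ → Au, so n(e⁻) = 3 × 0.05016 = 0.1505 mol
In series, the same 0.1505 mol of electrons flows through the second cell.
Ag⁺ + e⁻ → Ag, so n(Ag) = 0.1505 mol
m(Ag) = 0.1505 × 107.87 = 16.2 g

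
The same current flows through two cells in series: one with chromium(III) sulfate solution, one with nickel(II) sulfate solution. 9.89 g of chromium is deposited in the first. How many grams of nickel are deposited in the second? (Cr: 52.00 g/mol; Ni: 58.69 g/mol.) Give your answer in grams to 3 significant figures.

16.7 g

n(Cr) = 9.89 / 52.00 = 0.1902 mol
Cr³⁺ + 3e⁻ → Cr, so n(e⁻) = 3 × 0.1902 = 0.5706 mol
The cells are in series, so the same charge (and hence the same n(e⁻) = 0.5706 mol) passes through both.
Ni²⁺ + 2e⁻ → Ni, so n(Ni) = 0.5706 / 2 = 0.2853 mol
m(Ni) = 0.2853 × 58.69 = 16.7 g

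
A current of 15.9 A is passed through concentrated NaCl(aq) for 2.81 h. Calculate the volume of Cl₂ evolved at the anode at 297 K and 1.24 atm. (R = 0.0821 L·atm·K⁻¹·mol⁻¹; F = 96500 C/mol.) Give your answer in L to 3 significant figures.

16.4 L

Q = It = 15.9 × 10116 = 1.608×10^5 C
Moles of electrons = 1.608×10^5 / 96500 = 1.666 mol
2Cl⁻ → Cl₂ + 2e⁻, so n(Cl₂) = 1.666 / 2 = 0.8330 mol
V = nRT/P = 0.8330 × 0.0821 × 297 / 1.24 = 16.38 L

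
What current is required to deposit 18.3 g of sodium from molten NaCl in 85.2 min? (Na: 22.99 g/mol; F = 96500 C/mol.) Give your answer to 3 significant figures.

15.0 A

n(Na) = 18.3 / 22.99 = 0.7960 mol
Na⁺ + e⁻ → Na, so n(e⁻) = 0.7960 mol
Q = 0.7960 × 96500 = 76810 C
I = Q / t = 76810 / 5112 s = 15.0 A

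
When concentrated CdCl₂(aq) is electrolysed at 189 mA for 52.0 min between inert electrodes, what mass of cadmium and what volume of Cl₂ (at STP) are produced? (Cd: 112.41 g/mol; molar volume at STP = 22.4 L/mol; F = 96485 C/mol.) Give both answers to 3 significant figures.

0.344 g Cd; 0.0685 L Cl₂

Q = 0.189 × 3120 = 589.7 C; n(e⁻) = 589.7 / 96485 = 0.006112 mol
Cathode: Cd²⁺ + 2e⁻ → Cd → n(Cd) = 0.006112/2 = 0.003056 mol → 0.344 g
Anode: 2Cl⁻ → Cl₂ + 2e⁻ → n(Cl₂) = 0.006112/2 = 0.003056 mol → 0.0685 L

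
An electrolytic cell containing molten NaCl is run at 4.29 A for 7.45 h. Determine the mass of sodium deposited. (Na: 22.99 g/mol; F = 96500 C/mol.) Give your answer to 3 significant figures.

Charge passed = 4.29 × 26820 = 1.151×10^5 C
Moles of electrons = 1.151×10^5 / 96500 = 1.193 mol
Na⁺ + e⁻ → Na, so n(Na) = 1.193 mol
m = 1.193 × 22.99 = 27.4 g

27.4 g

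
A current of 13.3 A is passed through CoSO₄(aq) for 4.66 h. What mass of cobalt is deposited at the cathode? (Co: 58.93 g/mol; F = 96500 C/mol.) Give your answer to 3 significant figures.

Q = It = 13.3 × 16776 = 2.231×10^5 C
n(e⁻) = 2.231×10^5 / 96500 = 2.312 mol
Co²⁺ + 2e⁻ → Co, so n(Co) = 2.312 / 2 = 1.156 mol
m = 1.156 × 58.93 = 68.1 g

68.1 g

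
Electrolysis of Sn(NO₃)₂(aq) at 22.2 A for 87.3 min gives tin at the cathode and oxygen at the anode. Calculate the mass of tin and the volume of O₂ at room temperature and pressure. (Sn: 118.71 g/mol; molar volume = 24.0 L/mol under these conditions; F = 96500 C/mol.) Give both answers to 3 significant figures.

Q = 22.2 × 5238 = 1.163×10^5 C; n(e⁻) = 1.163×10^5 / 96500 = 1.205 mol
Cathode: Sn²⁺ + 2e⁻ → Sn → n(Sn) = 1.205/2 = 0.6025 mol → 71.5 g
Anode: 2H₂O → O₂ + 4H⁺ + 4e⁻ → n(O₂) = 1.205/4 = 0.3013 mol → 7.23 L

71.5 g Sn; 7.23 L O₂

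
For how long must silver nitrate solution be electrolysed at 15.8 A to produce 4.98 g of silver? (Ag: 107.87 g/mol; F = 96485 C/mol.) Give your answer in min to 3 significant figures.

n(Ag) = 4.98 / 107.87 = 0.04617 mol
Ag⁺ + e⁻ → Ag, so n(e⁻) = 0.04617 mol
Q = 0.04617 × 96485 = 4455 C
t = Q / I = 4455 / 15.8 = 282.0 s = 4.70 min

4.70 min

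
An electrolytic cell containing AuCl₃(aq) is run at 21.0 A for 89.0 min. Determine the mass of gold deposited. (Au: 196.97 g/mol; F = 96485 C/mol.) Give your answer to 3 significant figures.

76.3 g

Q = 21.0 A × 5340 s = 1.121×10^5 C
n(e⁻) = 1.121×10^5 / 96485 = 1.162 mol
Au³⁺ + 3e⁻ → Au, so n(Au) = 1.162 / 3 = 0.3873 mol
m = 0.3873 × 196.97 = 76.3 g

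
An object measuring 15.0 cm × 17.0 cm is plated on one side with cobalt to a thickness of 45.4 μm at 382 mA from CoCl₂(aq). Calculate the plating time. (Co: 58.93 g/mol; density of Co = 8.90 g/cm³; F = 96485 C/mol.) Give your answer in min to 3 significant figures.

1470 min

Plated area = 15.0 × 17.0 = 255.0 cm²
Volume = 255.0 × 45.4×10⁻⁴ cm = 1.158 cm³
m(Co) = 1.158 × 8.90 = 10.31 g
n(Co) = 10.31 / 58.93 = 0.1750 mol; n(e⁻) = 2 × 0.1750 = 0.3500 mol
Q = 0.3500 × 96485 = 33770 C
t = 33770 / 0.382 = 88400 s = 1470 min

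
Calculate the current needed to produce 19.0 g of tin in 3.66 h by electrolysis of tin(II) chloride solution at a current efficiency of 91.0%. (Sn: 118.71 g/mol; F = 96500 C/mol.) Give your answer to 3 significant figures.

n(Sn) = 19.0 / 118.71 = 0.1601 mol
Sn²⁺ + 2e⁻ → Sn, so n(e⁻) = 2 × 0.1601 = 0.3202 mol
Q = 0.3202 × 96500 / 0.910 = 33960 C
I = Q / t = 33960 / 13176 s = 2.58 A

2.58 A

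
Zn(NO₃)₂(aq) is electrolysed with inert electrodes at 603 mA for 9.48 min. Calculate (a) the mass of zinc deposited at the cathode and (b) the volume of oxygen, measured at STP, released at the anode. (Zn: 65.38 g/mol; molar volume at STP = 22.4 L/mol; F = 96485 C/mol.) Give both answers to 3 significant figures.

0.116 g Zn; 0.0199 L O₂

Q = 0.603 × 568.8 = 343.0 C; n(e⁻) = 343.0 / 96485 = 0.003555 mol
Cathode: Zn²⁺ + 2e⁻ → Zn → n(Zn) = 0.003555/2 = 0.001778 mol → 0.116 g
Anode: 2H₂O → O₂ + 4H⁺ + 4e⁻ → n(O₂) = 0.003555/4 = 8.888×10^-4 mol → 0.0199 L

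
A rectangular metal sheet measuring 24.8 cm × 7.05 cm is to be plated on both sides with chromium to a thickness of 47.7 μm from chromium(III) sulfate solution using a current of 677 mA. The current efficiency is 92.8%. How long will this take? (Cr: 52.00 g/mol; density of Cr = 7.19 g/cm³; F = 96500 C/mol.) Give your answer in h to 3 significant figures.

29.5 h

Plated area = 2 × 24.8 × 7.05 = 349.7 cm²
Volume = 349.7 × 47.7×10⁻⁴ cm = 1.668 cm³
m(Cr) = 1.668 × 7.19 = 11.99 g
n(Cr) = 11.99 / 52.00 = 0.2306 mol; n(e⁻) = 3 × 0.2306 = 0.6918 mol
Q = 0.6918 × 96500 / 0.928 = 71940 C
t = 71940 / 0.677 = 1.063×10^5 s = 29.5 h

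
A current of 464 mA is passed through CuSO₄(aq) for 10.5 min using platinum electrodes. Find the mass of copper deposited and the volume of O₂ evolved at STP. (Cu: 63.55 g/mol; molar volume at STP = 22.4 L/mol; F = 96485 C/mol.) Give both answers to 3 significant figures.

0.0963 g Cu; 0.0170 L O₂

Q = 0.464 × 630 = 292.3 C; n(e⁻) = 292.3 / 96485 = 0.003029 mol
Cathode: Cu²⁺ + 2e⁻ → Cu → n(Cu) = 0.003029/2 = 0.001515 mol → 0.0963 g
Anode: 2H₂O → O₂ + 4H⁺ + 4e⁻ → n(O₂) = 0.003029/4 = 7.573×10^-4 mol → 0.0170 L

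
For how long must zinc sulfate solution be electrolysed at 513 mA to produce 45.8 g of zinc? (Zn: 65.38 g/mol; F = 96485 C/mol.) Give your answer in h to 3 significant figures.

n(Zn) = 45.8 / 65.38 = 0.7005 mol
Zn²⁺ + 2e⁻ → Zn, so n(e⁻) = 2 × 0.7005 = 1.401 mol
Q = 1.401 × 96485 = 1.352×10^5 C
t = Q / I = 1.352×10^5 / 0.513 = 2.635×10^5 s = 73.2 h

73.2 h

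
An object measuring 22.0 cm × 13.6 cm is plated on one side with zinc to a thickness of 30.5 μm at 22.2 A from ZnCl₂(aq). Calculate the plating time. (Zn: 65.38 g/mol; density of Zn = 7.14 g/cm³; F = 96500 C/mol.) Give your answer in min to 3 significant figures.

Plated area = 22.0 × 13.6 = 299.2 cm²
Volume = 299.2 × 30.5×10⁻⁴ cm = 0.9126 cm³
m(Zn) = 0.9126 × 7.14 = 6.516 g
n(Zn) = 6.516 / 65.38 = 0.09966 mol; n(e⁻) = 2 × 0.09966 = 0.1993 mol
Q = 0.1993 × 96500 = 19230 C
t = 19230 / 22.2 = 866.2 s = 14.4 min

14.4 min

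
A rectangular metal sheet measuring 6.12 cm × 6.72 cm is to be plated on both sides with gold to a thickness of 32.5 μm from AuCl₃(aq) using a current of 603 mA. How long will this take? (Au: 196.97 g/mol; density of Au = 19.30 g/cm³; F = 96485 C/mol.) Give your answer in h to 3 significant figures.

3.49 h

Plated area = 2 × 6.12 × 6.72 = 82.25 cm²
Volume = 82.25 × 32.5×10⁻⁴ cm = 0.2673 cm³
m(Au) = 0.2673 × 19.30 = 5.159 g
n(Au) = 5.159 / 196.97 = 0.02619 mol; n(e⁻) = 3 × 0.02619 = 0.07857 mol
Q = 0.07857 × 96485 = 7581 C
t = 7581 / 0.603 = 12570 s = 3.49 h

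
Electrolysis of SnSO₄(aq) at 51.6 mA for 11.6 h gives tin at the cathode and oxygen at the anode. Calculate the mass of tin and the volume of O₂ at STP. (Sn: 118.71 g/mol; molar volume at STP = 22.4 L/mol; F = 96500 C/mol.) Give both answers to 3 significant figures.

1.33 g Sn; 0.125 L O₂

Q = 0.0516 × 41760 = 2155 C; n(e⁻) = 2155 / 96500 = 0.02233 mol
Cathode: Sn²⁺ + 2e⁻ → Sn → n(Sn) = 0.02233/2 = 0.01117 mol → 1.33 g
Anode: 2H₂O → O₂ + 4H⁺ + 4e⁻ → n(O₂) = 0.02233/4 = 0.005583 mol → 0.125 L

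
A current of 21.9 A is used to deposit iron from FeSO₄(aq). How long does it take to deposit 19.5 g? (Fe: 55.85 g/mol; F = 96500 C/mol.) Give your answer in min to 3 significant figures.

n(Fe) = 19.5 / 55.85 = 0.3491 mol
Fe²⁺ + 2e⁻ → Fe, so n(e⁻) = 2 × 0.3491 = 0.6982 mol
Q = 0.6982 × 96500 = 67380 C
t = Q / I = 67380 / 21.9 = 3077 s = 51.3 min

51.3 min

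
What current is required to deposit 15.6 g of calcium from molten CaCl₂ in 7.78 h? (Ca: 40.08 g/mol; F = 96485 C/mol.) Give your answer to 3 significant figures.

2.68 A

n(Ca) = 15.6 / 40.08 = 0.3892 mol
Ca²⁺ + 2e⁻ → Ca, so n(e⁻) = 2 × 0.3892 = 0.7784 mol
Q = 0.7784 × 96485 = 75100 C
I = Q / t = 75100 / 28008 s = 2.68 A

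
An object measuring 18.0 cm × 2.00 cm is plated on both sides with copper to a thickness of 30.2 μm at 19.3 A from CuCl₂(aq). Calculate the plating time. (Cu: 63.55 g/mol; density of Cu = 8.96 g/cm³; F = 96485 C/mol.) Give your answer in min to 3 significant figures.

Plated area = 2 × 18.0 × 2.00 = 72.00 cm²
Volume = 72.00 × 30.2×10⁻⁴ cm = 0.2174 cm³
m(Cu) = 0.2174 × 8.96 = 1.948 g
n(Cu) = 1.948 / 63.55 = 0.03065 mol; n(e⁻) = 2 × 0.03065 = 0.06130 mol
Q = 0.06130 × 96485 = 5915 C
t = 5915 / 19.3 = 306.5 s = 5.11 min

5.11 min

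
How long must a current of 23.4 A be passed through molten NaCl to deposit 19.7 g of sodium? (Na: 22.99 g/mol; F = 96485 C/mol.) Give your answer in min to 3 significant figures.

n(Na) = 19.7 / 22.99 = 0.8569 mol
Na⁺ + e⁻ → Na, so n(e⁻) = 0.8569 mol
Q = 0.8569 × 96485 = 82680 C
t = Q / I = 82680 / 23.4 = 3533 s = 58.9 min

58.9 min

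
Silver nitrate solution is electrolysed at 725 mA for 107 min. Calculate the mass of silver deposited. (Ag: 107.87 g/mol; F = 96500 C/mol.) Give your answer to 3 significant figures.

5.20 g

Q = It = 0.725 × 6420 = 4655 C
n(e⁻) = 4655 / 96500 = 0.04824 mol
Ag⁺ + e⁻ → Ag, so n(Ag) = 0.04824 mol
m = 0.04824 × 107.87 = 5.20 g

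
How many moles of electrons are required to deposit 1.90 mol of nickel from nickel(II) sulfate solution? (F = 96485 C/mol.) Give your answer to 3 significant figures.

Ni²⁺ + 2e⁻ → Ni, so n(e⁻) = 2 × 1.90 = 3.800 mol

3.80 mol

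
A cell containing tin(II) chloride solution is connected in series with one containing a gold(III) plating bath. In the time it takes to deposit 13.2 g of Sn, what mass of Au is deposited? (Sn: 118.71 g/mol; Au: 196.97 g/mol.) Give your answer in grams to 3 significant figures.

14.6 g

n(Sn) = 13.2 / 118.71 = 0.1112 mol
Sn²⁺ + 2e⁻ → Sn, so n(e⁻) = 2 × 0.1112 = 0.2224 mol
In series, the same 0.2224 mol of electrons flows through the second cell.
Au³⁺ + 3e⁻ → Au, so n(Au) = 0.2224 / 3 = 0.07413 mol
m(Au) = 0.07413 × 196.97 = 14.6 g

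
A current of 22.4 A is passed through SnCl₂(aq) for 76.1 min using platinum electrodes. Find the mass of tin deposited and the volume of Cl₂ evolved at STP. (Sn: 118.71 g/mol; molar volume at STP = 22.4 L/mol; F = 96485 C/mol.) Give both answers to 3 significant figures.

Q = 22.4 × 4566 = 1.023×10^5 C; n(e⁻) = 1.023×10^5 / 96485 = 1.060 mol
Cathode: Sn²⁺ + 2e⁻ → Sn → n(Sn) = 1.060/2 = 0.5300 mol → 62.9 g
Anode: 2Cl⁻ → Cl₂ + 2e⁻ → n(Cl₂) = 1.060/2 = 0.5300 mol → 11.9 L

62.9 g Sn; 11.9 L Cl₂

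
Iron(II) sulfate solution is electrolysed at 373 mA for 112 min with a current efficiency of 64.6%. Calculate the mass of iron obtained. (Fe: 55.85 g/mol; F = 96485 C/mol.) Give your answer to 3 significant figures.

Q = 0.373 × 6720 = 2507 C
n(e⁻) = 2507 / 96485 = 0.02598 mol
Fe²⁺ + 2e⁻ → Fe, so theoretical m(Fe) = 0.01299 × 55.85 = 0.7255 g
Actual mass = 64.6% × 0.7255 = 0.469 g

0.469 g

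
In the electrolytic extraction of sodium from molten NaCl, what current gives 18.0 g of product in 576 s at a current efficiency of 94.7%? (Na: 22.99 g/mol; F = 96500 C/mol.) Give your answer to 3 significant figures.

n(Na) = 18.0 / 22.99 = 0.7829 mol
Na⁺ + e⁻ → Na, so n(e⁻) = 0.7829 mol
Q = 0.7829 × 96500 / 0.947 = 79780 C
I = Q / t = 79780 / 576 s = 139 A

139 A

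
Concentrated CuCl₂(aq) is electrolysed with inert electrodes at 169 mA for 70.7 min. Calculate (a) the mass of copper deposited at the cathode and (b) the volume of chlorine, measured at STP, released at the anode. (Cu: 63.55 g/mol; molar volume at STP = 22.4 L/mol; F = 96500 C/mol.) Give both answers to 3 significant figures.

Q = 0.169 × 4242 = 716.9 C; n(e⁻) = 716.9 / 96500 = 0.007429 mol
Cathode: Cu²⁺ + 2e⁻ → Cu → n(Cu) = 0.007429/2 = 0.003715 mol → 0.236 g
Anode: 2Cl⁻ → Cl₂ + 2e⁻ → n(Cl₂) = 0.007429/2 = 0.003715 mol → 0.0832 L

0.236 g Cu; 0.0832 L Cl₂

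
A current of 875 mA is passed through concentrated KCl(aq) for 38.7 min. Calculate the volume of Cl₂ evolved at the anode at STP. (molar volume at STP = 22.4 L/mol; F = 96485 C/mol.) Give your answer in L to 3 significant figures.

0.236 L

Charge passed = 0.875 × 2322 = 2032 C
n(e⁻) = 2032 / 96485 = 0.02106 mol
2Cl⁻ → Cl₂ + 2e⁻, so n(Cl₂) = 0.02106 / 2 = 0.01053 mol
V = 0.01053 × 22.4 = 0.2359 L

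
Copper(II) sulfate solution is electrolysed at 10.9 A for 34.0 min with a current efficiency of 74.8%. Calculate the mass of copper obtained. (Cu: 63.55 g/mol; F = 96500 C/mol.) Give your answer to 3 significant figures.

Q = 10.9 × 2040 = 22240 C
n(e⁻) = 22240 / 96500 = 0.2305 mol
Cu²⁺ + 2e⁻ → Cu, so theoretical m(Cu) = 0.1153 × 63.55 = 7.327 g
Actual mass = 74.8% × 7.327 = 5.48 g

5.48 g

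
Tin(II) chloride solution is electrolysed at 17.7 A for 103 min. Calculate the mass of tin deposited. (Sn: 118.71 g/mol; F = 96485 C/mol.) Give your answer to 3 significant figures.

Charge passed = 17.7 × 6180 = 1.094×10^5 C
n(e⁻) = Q/F = 1.094×10^5/96485 = 1.134 mol
Sn²⁺ + 2e⁻ → Sn, so n(Sn) = 1.134 / 2 = 0.5670 mol
m = 0.5670 × 118.71 = 67.3 g

67.3 g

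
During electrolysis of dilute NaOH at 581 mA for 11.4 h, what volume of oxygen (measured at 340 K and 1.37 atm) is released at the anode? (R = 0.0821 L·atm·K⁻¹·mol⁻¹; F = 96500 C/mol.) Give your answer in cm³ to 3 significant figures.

1260 cm³

Q = 0.581 A × 41040 s = 23840 C
n(e⁻) = Q/F = 23840/96500 = 0.2470 mol
2H₂O → O₂ + 4H⁺ + 4e⁻, so n(O₂) = 0.2470 / 4 = 0.06175 mol
V = nRT/P = 0.06175 × 0.0821 × 340 / 1.37 = 1.258 L
= 1260 cm³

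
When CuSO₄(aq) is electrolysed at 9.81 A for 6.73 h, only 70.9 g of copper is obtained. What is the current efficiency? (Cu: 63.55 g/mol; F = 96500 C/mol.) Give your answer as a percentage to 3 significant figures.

90.6%

Q = 9.81 × 24228 = 2.377×10^5 C
n(e⁻) = 2.377×10^5 / 96500 = 2.463 mol
Cu²⁺ + 2e⁻ → Cu, so theoretical n(Cu) = 1.232 mol → 78.29 g
Efficiency = 70.9 / 78.29 = 0.9056 = 90.6%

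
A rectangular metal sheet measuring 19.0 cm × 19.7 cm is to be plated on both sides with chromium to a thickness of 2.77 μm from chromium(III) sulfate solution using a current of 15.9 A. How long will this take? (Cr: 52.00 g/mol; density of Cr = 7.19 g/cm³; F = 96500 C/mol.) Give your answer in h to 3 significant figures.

0.145 h

Plated area = 2 × 19.0 × 19.7 = 748.6 cm²
Volume = 748.6 × 2.77×10⁻⁴ cm = 0.2074 cm³
m(Cr) = 0.2074 × 7.19 = 1.491 g
n(Cr) = 1.491 / 52.00 = 0.02867 mol; n(e⁻) = 3 × 0.02867 = 0.08601 mol
Q = 0.08601 × 96500 = 8300 C
t = 8300 / 15.9 = 522.0 s = 0.145 h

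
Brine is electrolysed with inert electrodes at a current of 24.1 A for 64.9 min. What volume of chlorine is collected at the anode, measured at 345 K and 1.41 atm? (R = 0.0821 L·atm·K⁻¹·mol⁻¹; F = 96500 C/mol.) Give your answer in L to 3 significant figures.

Q = 24.1 A × 3894 s = 93850 C
n(e⁻) = 93850 / 96500 = 0.9725 mol
2Cl⁻ → Cl₂ + 2e⁻, so n(Cl₂) = 0.9725 / 2 = 0.4863 mol
V = nRT/P = 0.4863 × 0.0821 × 345 / 1.41 = 9.769 L

9.77 L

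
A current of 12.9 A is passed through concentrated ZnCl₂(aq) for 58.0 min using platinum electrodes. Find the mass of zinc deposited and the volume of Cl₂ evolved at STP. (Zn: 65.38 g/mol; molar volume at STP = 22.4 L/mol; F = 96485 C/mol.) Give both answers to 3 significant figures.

15.2 g Zn; 5.21 L Cl₂

Q = 12.9 × 3480 = 44890 C; n(e⁻) = 44890 / 96485 = 0.4653 mol
Cathode: Zn²⁺ + 2e⁻ → Zn → n(Zn) = 0.4653/2 = 0.2327 mol → 15.2 g
Anode: 2Cl⁻ → Cl₂ + 2e⁻ → n(Cl₂) = 0.4653/2 = 0.2327 mol → 5.21 L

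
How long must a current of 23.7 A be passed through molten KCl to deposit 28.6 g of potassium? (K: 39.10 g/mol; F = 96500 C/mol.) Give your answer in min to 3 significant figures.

49.6 min

n(K) = 28.6 / 39.10 = 0.7315 mol
K⁺ + e⁻ → K, so n(e⁻) = 0.7315 mol
Q = 0.7315 × 96500 = 70590 C
t = Q / I = 70590 / 23.7 = 2978 s = 49.6 min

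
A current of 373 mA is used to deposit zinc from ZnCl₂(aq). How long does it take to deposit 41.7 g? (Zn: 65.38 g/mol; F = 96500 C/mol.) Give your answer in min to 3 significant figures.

5500 min

n(Zn) = 41.7 / 65.38 = 0.6378 mol
Zn²⁺ + 2e⁻ → Zn, so n(e⁻) = 2 × 0.6378 = 1.276 mol
Q = 1.276 × 96500 = 1.231×10^5 C
t = Q / I = 1.231×10^5 / 0.373 = 3.300×10^5 s = 5500 min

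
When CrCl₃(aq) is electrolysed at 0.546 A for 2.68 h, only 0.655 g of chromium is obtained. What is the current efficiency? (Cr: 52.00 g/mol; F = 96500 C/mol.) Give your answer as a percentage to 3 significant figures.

Q = 0.546 × 9648 = 5268 C
n(e⁻) = 5268 / 96500 = 0.05459 mol
Cr³⁺ + 3e⁻ → Cr, so theoretical n(Cr) = 0.01820 mol → 0.9464 g
Efficiency = 0.655 / 0.9464 = 0.6921 = 69.2%

69.2%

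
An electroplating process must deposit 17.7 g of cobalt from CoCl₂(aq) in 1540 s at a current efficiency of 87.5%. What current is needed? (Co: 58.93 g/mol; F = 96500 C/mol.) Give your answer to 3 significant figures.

43.0 A

n(Co) = 17.7 / 58.93 = 0.3004 mol
Co²⁺ + 2e⁻ → Co, so n(e⁻) = 2 × 0.3004 = 0.6008 mol
Q = 0.6008 × 96500 / 0.875 = 66260 C
I = Q / t = 66260 / 1540 s = 43.0 A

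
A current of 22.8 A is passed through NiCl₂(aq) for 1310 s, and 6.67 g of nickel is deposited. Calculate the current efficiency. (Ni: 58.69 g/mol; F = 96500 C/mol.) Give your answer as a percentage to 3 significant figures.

Q = 22.8 × 1310 = 29870 C
n(e⁻) = 29870 / 96500 = 0.3095 mol
Ni²⁺ + 2e⁻ → Ni, so theoretical n(Ni) = 0.1548 mol → 9.085 g
Efficiency = 6.67 / 9.085 = 0.7342 = 73.4%

73.4%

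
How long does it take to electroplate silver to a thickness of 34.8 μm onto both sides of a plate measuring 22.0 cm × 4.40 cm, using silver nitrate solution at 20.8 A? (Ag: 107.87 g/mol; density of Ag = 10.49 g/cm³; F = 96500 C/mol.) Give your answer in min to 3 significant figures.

5.07 min

Plated area = 2 × 22.0 × 4.40 = 193.6 cm²
Volume = 193.6 × 34.8×10⁻⁴ cm = 0.6737 cm³
m(Ag) = 0.6737 × 10.49 = 7.067 g
n(Ag) = 7.067 / 107.87 = 0.06551 mol; n(e⁻) = 0.06551 mol
Q = 0.06551 × 96500 = 6322 C
t = 6322 / 20.8 = 303.9 s = 5.07 min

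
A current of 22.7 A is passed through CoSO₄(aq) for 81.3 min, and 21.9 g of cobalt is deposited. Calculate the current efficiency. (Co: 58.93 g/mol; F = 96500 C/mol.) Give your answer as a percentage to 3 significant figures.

Q = 22.7 × 4878 = 1.107×10^5 C
n(e⁻) = 1.107×10^5 / 96500 = 1.147 mol
Co²⁺ + 2e⁻ → Co, so theoretical n(Co) = 0.5735 mol → 33.80 g
Efficiency = 21.9 / 33.80 = 0.6479 = 64.8%

64.8%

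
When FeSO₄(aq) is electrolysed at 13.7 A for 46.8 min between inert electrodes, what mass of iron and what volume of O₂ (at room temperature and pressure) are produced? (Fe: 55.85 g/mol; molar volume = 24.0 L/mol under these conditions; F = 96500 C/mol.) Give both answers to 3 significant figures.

Q = 13.7 × 2808 = 38470 C; n(e⁻) = 38470 / 96500 = 0.3987 mol
Cathode: Fe²⁺ + 2e⁻ → Fe → n(Fe) = 0.3987/2 = 0.1994 mol → 11.1 g
Anode: 2H₂O → O₂ + 4H⁺ + 4e⁻ → n(O₂) = 0.3987/4 = 0.09968 mol → 2.39 L

11.1 g Fe; 2.39 L O₂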